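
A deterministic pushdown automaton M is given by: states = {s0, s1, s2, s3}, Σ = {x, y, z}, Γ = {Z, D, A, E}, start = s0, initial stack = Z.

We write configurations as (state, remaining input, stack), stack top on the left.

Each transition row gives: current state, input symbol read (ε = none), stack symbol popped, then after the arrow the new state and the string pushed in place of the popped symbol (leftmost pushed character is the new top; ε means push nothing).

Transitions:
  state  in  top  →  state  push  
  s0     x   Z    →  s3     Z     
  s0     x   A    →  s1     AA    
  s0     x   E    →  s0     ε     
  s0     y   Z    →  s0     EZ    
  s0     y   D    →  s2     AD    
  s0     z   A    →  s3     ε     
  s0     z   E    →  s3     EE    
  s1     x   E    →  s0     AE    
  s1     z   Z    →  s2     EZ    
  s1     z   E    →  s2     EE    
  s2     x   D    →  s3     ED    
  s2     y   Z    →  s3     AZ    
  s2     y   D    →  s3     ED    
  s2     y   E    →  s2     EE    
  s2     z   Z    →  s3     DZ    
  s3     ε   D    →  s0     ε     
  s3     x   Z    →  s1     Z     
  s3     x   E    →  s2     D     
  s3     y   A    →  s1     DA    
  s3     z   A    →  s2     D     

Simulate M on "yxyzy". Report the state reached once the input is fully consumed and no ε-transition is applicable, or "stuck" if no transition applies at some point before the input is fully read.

(s0, yxyzy, Z) ⊢ (s0, xyzy, EZ) ⊢ (s0, yzy, Z) ⊢ (s0, zy, EZ) ⊢ (s3, y, EEZ)
No transition for (s3, y, top E); M blocks with input y remaining.

stuck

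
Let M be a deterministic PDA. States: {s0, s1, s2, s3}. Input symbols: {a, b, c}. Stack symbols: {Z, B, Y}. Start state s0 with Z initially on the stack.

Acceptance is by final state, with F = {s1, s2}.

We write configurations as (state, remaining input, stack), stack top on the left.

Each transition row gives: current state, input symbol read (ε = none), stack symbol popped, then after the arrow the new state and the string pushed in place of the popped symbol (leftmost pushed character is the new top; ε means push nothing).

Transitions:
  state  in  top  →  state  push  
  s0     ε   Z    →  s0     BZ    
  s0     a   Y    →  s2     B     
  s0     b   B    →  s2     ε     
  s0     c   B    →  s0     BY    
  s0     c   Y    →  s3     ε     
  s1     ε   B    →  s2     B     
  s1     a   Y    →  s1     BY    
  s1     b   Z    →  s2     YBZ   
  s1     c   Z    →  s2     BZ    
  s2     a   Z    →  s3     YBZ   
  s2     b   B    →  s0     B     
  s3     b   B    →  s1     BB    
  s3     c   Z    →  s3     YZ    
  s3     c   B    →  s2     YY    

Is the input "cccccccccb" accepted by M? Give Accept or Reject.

Accept

(s0, cccccccccb, Z)
  ε-move, top Z: go to s0, push BZ → (s0, cccccccccb, BZ)
  read c, top B: go to s0, push BY → (s0, ccccccccb, BYZ)
  read c, top B: go to s0, push BY → (s0, cccccccb, BYYZ)
  read c, top B: go to s0, push BY → (s0, ccccccb, BYYYZ)
  read c, top B: go to s0, push BY → (s0, cccccb, BYYYYZ)
  read c, top B: go to s0, push BY → (s0, ccccb, BYYYYYZ)
  read c, top B: go to s0, push BY → (s0, cccb, BYYYYYYZ)
  read c, top B: go to s0, push BY → (s0, ccb, BYYYYYYYZ)
  read c, top B: go to s0, push BY → (s0, cb, BYYYYYYYYZ)
  read c, top B: go to s0, push BY → (s0, b, BYYYYYYYYYZ)
  read b, top B: go to s2, push ε → (s2, ε, YYYYYYYYYZ)
All input consumed; state s2 ∈ F.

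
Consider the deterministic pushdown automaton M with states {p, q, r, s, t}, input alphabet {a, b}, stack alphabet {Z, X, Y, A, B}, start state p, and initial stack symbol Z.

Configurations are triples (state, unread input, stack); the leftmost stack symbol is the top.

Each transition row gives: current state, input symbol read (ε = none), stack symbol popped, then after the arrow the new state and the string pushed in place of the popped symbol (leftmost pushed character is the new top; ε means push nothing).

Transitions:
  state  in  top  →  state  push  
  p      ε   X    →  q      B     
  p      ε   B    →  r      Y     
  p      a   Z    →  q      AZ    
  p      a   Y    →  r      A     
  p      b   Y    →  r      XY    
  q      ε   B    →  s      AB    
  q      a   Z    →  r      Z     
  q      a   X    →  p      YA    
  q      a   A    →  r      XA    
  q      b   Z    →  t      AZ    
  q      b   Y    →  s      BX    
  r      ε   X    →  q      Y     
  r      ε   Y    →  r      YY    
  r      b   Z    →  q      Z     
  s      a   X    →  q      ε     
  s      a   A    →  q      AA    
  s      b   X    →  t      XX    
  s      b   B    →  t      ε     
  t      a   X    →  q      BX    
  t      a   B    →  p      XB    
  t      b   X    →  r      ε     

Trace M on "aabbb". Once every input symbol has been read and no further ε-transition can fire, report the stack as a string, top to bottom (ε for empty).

(p, aabbb, Z)
  read a, top Z: go to q, push AZ → (q, abbb, AZ)
  read a, top A: go to r, push XA → (r, bbb, XAZ)
  ε-move, top X: go to q, push Y → (q, bbb, YAZ)
  read b, top Y: go to s, push BX → (s, bb, BXAZ)
  read b, top B: go to t, push ε → (t, b, XAZ)
  read b, top X: go to r, push ε → (r, ε, AZ)
All input consumed in state r with stack AZ.

AZ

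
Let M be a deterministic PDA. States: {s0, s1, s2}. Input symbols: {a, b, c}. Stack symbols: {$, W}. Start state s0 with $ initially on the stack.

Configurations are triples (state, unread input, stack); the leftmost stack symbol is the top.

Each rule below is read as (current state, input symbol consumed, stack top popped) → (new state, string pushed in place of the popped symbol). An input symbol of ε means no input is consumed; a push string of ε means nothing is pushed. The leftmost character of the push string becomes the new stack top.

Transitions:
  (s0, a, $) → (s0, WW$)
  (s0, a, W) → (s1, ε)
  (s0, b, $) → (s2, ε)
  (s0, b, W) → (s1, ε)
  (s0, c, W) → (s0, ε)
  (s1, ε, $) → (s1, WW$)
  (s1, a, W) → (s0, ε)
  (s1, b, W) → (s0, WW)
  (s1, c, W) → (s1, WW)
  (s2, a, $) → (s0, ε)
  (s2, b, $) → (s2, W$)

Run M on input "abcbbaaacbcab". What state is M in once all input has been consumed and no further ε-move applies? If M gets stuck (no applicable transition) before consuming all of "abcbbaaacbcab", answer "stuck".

stuck

(s0, abcbbaaacbcab, $)
  read a, top $: go to s0, push WW$ → (s0, bcbbaaacbcab, WW$)
  read b, top W: go to s1, push ε → (s1, cbbaaacbcab, W$)
  read c, top W: go to s1, push WW → (s1, bbaaacbcab, WW$)
  read b, top W: go to s0, push WW → (s0, baaacbcab, WWW$)
  read b, top W: go to s1, push ε → (s1, aaacbcab, WW$)
  read a, top W: go to s0, push ε → (s0, aacbcab, W$)
  read a, top W: go to s1, push ε → (s1, acbcab, $)
  ε-move, top $: go to s1, push WW$ → (s1, acbcab, WW$)
  read a, top W: go to s0, push ε → (s0, cbcab, W$)
  read c, top W: go to s0, push ε → (s0, bcab, $)
  read b, top $: go to s2, push ε → (s2, cab, ε)
No transition for (s2, c, top ε); M blocks with input cab remaining.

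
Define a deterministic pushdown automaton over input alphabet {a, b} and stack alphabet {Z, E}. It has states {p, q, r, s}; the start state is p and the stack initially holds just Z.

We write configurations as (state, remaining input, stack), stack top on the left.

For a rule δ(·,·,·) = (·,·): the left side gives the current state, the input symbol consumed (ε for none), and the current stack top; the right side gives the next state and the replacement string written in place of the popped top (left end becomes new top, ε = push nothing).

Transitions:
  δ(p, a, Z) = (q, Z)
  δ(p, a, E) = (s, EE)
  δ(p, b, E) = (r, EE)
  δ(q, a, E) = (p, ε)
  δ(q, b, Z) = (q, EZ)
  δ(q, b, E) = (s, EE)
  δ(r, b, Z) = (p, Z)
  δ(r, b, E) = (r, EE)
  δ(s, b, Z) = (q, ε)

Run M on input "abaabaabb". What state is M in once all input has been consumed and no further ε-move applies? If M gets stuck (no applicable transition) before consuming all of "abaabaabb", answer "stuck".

s

(p, abaabaabb, Z) ⊢ (q, baabaabb, Z) ⊢ (q, aabaabb, EZ) ⊢ (p, abaabb, Z) ⊢ (q, baabb, Z) ⊢ (q, aabb, EZ) ⊢ (p, abb, Z) ⊢ (q, bb, Z) ⊢ (q, b, EZ) ⊢ (s, ε, EEZ)
All input consumed; M is in state s.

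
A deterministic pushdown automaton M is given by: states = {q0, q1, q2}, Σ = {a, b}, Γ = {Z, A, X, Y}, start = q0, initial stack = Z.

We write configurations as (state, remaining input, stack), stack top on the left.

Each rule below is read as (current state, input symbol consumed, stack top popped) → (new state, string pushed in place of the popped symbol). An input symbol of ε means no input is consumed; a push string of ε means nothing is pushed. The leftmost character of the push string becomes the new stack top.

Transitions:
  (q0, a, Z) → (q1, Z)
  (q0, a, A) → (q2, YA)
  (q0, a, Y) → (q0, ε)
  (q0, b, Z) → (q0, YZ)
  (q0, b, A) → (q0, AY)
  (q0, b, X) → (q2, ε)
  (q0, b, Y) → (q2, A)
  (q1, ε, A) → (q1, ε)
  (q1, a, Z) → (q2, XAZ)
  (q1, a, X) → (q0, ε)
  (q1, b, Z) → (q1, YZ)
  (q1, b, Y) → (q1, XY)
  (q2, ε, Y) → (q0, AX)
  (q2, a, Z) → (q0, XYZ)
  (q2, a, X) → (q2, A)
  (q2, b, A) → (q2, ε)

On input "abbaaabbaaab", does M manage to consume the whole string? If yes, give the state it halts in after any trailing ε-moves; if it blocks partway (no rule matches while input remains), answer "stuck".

q1

(q0, abbaaabbaaab, Z)
  read a, top Z: go to q1, push Z → (q1, bbaaabbaaab, Z)
  read b, top Z: go to q1, push YZ → (q1, baaabbaaab, YZ)
  read b, top Y: go to q1, push XY → (q1, aaabbaaab, XYZ)
  read a, top X: go to q0, push ε → (q0, aabbaaab, YZ)
  read a, top Y: go to q0, push ε → (q0, abbaaab, Z)
  read a, top Z: go to q1, push Z → (q1, bbaaab, Z)
  read b, top Z: go to q1, push YZ → (q1, baaab, YZ)
  read b, top Y: go to q1, push XY → (q1, aaab, XYZ)
  read a, top X: go to q0, push ε → (q0, aab, YZ)
  read a, top Y: go to q0, push ε → (q0, ab, Z)
  read a, top Z: go to q1, push Z → (q1, b, Z)
  read b, top Z: go to q1, push YZ → (q1, ε, YZ)
All input consumed; M is in state q1.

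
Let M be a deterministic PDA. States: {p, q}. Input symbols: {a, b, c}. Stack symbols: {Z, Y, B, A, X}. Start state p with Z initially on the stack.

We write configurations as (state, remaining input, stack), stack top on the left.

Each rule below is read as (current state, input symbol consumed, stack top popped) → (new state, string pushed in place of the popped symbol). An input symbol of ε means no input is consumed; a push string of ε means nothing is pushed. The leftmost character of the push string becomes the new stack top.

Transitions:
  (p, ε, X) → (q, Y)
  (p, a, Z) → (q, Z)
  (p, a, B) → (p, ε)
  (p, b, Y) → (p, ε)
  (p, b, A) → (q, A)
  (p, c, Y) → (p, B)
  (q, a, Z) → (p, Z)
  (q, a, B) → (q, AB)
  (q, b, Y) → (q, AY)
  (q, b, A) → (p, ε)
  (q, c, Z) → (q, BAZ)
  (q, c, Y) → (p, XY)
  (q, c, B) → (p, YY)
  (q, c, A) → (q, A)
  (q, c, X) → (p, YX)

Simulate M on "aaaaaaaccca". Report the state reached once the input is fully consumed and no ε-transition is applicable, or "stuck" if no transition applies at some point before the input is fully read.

(p, aaaaaaaccca, Z) ⊢ (q, aaaaaaccca, Z) ⊢ (p, aaaaaccca, Z) ⊢ (q, aaaaccca, Z) ⊢ (p, aaaccca, Z) ⊢ (q, aaccca, Z) ⊢ (p, accca, Z) ⊢ (q, ccca, Z) ⊢ (q, cca, BAZ) ⊢ (p, ca, YYAZ) ⊢ (p, a, BYAZ) ⊢ (p, ε, YAZ)
All input consumed; M is in state p.

p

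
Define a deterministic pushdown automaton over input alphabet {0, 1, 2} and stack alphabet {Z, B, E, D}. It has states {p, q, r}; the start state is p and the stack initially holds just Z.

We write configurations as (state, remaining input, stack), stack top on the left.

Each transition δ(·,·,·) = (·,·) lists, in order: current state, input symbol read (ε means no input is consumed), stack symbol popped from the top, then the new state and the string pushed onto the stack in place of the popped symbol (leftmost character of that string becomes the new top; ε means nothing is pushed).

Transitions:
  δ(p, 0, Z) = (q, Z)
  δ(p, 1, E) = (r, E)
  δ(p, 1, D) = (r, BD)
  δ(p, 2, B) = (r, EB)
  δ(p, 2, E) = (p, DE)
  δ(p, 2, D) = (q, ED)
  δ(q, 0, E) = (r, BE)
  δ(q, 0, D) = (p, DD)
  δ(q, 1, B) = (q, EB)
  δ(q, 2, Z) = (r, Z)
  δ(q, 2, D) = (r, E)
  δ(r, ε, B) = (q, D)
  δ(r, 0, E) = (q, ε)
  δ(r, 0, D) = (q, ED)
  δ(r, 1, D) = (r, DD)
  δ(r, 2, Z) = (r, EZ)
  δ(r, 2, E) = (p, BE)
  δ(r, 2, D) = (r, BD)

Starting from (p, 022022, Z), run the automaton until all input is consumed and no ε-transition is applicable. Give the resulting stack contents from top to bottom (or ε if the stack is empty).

(p, 022022, Z)
  read 0, top Z: go to q, push Z → (q, 22022, Z)
  read 2, top Z: go to r, push Z → (r, 2022, Z)
  read 2, top Z: go to r, push EZ → (r, 022, EZ)
  read 0, top E: go to q, push ε → (q, 22, Z)
  read 2, top Z: go to r, push Z → (r, 2, Z)
  read 2, top Z: go to r, push EZ → (r, ε, EZ)
All input consumed in state r with stack EZ.

EZ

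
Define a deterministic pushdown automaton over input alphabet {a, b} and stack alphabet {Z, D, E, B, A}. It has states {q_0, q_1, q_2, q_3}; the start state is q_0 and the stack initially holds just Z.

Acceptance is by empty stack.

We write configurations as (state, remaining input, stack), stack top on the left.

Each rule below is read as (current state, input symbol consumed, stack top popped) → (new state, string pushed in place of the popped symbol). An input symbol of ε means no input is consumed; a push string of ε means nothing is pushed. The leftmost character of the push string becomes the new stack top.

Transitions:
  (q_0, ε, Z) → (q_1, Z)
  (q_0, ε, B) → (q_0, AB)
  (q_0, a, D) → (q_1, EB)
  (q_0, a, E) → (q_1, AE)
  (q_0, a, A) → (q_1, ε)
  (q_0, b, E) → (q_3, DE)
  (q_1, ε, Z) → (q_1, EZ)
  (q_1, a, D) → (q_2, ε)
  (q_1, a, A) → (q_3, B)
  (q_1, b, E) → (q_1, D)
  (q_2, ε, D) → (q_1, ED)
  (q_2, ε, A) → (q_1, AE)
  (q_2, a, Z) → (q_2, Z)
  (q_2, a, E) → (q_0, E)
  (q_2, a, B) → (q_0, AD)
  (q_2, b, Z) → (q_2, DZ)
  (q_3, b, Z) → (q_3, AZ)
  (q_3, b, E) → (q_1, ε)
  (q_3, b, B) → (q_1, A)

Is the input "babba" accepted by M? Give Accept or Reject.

(q_0, babba, Z)
  ε-move, top Z: go to q_1, push Z → (q_1, babba, Z)
  ε-move, top Z: go to q_1, push EZ → (q_1, babba, EZ)
  read b, top E: go to q_1, push D → (q_1, abba, DZ)
  read a, top D: go to q_2, push ε → (q_2, bba, Z)
  read b, top Z: go to q_2, push DZ → (q_2, ba, DZ)
  ε-move, top D: go to q_1, push ED → (q_1, ba, EDZ)
  read b, top E: go to q_1, push D → (q_1, a, DDZ)
  read a, top D: go to q_2, push ε → (q_2, ε, DZ)
  ε-move, top D: go to q_1, push ED → (q_1, ε, EDZ)
All input consumed; stack is EDZ, not empty, and no further ε-move applies.

Reject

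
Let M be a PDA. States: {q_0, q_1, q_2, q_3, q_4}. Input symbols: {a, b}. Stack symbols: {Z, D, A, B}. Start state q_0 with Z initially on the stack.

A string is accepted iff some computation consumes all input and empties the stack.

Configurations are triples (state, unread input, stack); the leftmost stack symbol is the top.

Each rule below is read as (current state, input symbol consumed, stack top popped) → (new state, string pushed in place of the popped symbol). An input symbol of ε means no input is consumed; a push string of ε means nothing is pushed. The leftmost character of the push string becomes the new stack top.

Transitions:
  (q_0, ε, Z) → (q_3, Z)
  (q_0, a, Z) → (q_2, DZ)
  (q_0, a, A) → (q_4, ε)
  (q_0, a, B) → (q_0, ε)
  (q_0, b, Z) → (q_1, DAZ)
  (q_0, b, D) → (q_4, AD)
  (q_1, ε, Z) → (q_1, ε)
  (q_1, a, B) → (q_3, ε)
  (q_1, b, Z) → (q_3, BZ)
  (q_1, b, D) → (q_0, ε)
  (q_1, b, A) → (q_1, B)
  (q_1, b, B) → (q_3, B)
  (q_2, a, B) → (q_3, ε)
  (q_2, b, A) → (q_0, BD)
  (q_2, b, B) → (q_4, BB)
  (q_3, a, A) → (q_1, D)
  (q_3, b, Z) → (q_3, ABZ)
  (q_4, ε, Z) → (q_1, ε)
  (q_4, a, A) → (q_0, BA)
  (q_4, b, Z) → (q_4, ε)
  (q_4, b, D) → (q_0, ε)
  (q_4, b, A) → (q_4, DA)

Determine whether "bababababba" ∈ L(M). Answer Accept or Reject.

Accept

One accepting computation: (q_0, bababababba, Z) ⊢ (q_3, bababababba, Z) ⊢ (q_3, ababababba, ABZ) ⊢ (q_1, babababba, DBZ) ⊢ (q_0, abababba, BZ) ⊢ (q_0, bababba, Z) ⊢ (q_3, bababba, Z) ⊢ (q_3, ababba, ABZ) ⊢ (q_1, babba, DBZ) ⊢ (q_0, abba, BZ) ⊢ (q_0, bba, Z) ⊢ (q_1, ba, DAZ) ⊢ (q_0, a, AZ) ⊢ (q_4, ε, Z) ⊢ (q_1, ε, ε)
All input consumed and the stack is empty.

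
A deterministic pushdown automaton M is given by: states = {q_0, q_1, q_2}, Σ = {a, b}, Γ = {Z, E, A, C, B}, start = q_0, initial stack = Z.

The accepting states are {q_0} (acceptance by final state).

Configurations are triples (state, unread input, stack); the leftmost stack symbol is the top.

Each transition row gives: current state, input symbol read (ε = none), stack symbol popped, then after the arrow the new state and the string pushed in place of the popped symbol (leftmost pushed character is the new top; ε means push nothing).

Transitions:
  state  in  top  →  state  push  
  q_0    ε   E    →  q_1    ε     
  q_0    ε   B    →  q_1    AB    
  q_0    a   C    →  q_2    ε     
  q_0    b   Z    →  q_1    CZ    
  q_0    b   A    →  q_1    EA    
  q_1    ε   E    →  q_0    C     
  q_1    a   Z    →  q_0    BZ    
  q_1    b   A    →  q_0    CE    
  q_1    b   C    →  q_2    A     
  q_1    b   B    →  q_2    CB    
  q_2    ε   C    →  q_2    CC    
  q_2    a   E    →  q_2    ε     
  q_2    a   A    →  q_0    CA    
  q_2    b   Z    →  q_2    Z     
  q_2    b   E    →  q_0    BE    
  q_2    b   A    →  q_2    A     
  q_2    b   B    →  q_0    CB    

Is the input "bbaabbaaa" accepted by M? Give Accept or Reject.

Accept

(q_0, bbaabbaaa, Z)
  read b, top Z: go to q_1, push CZ → (q_1, baabbaaa, CZ)
  read b, top C: go to q_2, push A → (q_2, aabbaaa, AZ)
  read a, top A: go to q_0, push CA → (q_0, abbaaa, CAZ)
  read a, top C: go to q_2, push ε → (q_2, bbaaa, AZ)
  read b, top A: go to q_2, push A → (q_2, baaa, AZ)
  read b, top A: go to q_2, push A → (q_2, aaa, AZ)
  read a, top A: go to q_0, push CA → (q_0, aa, CAZ)
  read a, top C: go to q_2, push ε → (q_2, a, AZ)
  read a, top A: go to q_0, push CA → (q_0, ε, CAZ)
All input consumed; state q_0 ∈ F.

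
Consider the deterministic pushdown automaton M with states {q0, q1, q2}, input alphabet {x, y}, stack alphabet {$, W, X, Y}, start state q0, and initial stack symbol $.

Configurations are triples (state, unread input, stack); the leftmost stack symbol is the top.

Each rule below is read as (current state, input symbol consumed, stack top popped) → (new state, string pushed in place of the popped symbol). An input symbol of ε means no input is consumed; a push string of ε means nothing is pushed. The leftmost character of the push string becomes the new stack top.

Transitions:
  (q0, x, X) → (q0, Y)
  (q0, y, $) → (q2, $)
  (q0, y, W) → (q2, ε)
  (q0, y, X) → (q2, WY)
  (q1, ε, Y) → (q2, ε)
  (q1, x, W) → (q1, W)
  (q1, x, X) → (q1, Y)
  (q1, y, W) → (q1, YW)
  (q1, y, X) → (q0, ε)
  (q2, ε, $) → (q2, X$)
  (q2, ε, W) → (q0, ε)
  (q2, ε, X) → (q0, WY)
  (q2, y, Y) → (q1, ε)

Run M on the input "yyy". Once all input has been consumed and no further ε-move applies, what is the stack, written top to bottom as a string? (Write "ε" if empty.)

(q0, yyy, $)
  read y, top $: go to q2, push $ → (q2, yy, $)
  ε-move, top $: go to q2, push X$ → (q2, yy, X$)
  ε-move, top X: go to q0, push WY → (q0, yy, WY$)
  read y, top W: go to q2, push ε → (q2, y, Y$)
  read y, top Y: go to q1, push ε → (q1, ε, $)
All input consumed in state q1 with stack $.

$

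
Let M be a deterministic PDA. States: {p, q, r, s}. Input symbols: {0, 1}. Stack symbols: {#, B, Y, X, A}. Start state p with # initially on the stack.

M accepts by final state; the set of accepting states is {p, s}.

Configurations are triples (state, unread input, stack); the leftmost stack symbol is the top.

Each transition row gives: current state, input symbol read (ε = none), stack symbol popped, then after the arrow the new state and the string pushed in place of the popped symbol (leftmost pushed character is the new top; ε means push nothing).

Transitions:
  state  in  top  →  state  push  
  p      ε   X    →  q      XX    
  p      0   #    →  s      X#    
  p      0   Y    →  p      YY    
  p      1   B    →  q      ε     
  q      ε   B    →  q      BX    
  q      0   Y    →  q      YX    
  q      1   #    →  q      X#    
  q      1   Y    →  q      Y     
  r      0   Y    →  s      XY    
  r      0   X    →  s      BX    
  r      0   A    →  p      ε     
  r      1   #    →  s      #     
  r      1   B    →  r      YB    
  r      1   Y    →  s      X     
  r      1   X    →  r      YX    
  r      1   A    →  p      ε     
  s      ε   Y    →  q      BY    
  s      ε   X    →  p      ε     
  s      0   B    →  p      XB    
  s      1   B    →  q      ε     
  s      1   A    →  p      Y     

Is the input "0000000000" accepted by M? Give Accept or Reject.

(p, 0000000000, #) ⊢ (s, 000000000, X#) ⊢ (p, 000000000, #) ⊢ (s, 00000000, X#) ⊢ (p, 00000000, #) ⊢ (s, 0000000, X#) ⊢ (p, 0000000, #) ⊢ (s, 000000, X#) ⊢ (p, 000000, #) ⊢ (s, 00000, X#) ⊢ (p, 00000, #) ⊢ (s, 0000, X#) ⊢ (p, 0000, #) ⊢ (s, 000, X#) ⊢ (p, 000, #) ⊢ (s, 00, X#) ⊢ (p, 00, #) ⊢ (s, 0, X#) ⊢ (p, 0, #) ⊢ (s, ε, X#)
All input consumed; state s ∈ F.

Accept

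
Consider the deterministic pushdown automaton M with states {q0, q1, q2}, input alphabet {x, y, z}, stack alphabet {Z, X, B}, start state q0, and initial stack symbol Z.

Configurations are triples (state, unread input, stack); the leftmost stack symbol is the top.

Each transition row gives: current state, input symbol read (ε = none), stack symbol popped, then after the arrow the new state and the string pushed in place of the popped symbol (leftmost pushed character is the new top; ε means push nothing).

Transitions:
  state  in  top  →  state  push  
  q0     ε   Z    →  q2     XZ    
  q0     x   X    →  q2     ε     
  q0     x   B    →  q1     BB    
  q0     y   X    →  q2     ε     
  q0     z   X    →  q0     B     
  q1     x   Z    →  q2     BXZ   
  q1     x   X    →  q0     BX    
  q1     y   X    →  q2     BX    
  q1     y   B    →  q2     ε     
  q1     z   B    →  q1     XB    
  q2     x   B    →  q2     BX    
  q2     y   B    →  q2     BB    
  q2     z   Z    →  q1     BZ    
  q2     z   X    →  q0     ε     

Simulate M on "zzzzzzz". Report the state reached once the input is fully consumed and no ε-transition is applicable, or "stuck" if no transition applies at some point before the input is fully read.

q2

(q0, zzzzzzz, Z) ⊢ (q2, zzzzzzz, XZ) ⊢ (q0, zzzzzz, Z) ⊢ (q2, zzzzzz, XZ) ⊢ (q0, zzzzz, Z) ⊢ (q2, zzzzz, XZ) ⊢ (q0, zzzz, Z) ⊢ (q2, zzzz, XZ) ⊢ (q0, zzz, Z) ⊢ (q2, zzz, XZ) ⊢ (q0, zz, Z) ⊢ (q2, zz, XZ) ⊢ (q0, z, Z) ⊢ (q2, z, XZ) ⊢ (q0, ε, Z) ⊢ (q2, ε, XZ)
All input consumed; M is in state q2.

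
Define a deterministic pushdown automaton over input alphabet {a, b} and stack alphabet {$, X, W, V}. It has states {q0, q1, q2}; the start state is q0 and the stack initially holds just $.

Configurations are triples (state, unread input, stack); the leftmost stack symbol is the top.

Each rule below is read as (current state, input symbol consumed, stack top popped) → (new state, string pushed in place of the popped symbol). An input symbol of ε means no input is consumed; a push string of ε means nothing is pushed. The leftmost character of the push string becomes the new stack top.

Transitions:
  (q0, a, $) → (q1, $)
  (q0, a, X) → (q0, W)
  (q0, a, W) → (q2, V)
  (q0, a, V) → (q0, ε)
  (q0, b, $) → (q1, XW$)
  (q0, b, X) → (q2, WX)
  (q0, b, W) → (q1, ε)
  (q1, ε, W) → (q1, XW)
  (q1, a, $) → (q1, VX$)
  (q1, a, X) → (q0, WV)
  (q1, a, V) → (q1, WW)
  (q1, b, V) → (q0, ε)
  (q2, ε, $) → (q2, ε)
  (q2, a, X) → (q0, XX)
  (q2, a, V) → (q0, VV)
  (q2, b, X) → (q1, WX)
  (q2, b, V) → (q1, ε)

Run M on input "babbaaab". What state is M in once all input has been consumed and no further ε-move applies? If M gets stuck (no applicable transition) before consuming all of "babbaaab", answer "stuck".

stuck

(q0, babbaaab, $)
  read b, top $: go to q1, push XW$ → (q1, abbaaab, XW$)
  read a, top X: go to q0, push WV → (q0, bbaaab, WVW$)
  read b, top W: go to q1, push ε → (q1, baaab, VW$)
  read b, top V: go to q0, push ε → (q0, aaab, W$)
  read a, top W: go to q2, push V → (q2, aab, V$)
  read a, top V: go to q0, push VV → (q0, ab, VV$)
  read a, top V: go to q0, push ε → (q0, b, V$)
No transition for (q0, b, top V); M blocks with input b remaining.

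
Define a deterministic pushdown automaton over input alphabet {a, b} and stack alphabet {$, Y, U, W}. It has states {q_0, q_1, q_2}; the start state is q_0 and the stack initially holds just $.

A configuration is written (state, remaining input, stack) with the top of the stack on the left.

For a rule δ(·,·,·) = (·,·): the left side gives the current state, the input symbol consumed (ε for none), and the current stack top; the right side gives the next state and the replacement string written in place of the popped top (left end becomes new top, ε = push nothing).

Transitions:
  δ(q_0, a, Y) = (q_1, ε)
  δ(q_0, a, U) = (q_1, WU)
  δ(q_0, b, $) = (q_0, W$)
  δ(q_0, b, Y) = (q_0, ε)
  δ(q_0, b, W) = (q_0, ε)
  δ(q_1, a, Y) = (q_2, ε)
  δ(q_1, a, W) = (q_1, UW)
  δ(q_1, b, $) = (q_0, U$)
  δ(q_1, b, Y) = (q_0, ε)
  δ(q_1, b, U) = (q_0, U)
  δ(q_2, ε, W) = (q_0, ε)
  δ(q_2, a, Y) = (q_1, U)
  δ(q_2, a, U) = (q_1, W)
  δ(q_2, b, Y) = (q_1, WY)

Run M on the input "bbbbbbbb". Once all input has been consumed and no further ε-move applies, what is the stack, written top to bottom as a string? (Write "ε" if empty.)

$

(q_0, bbbbbbbb, $)
  read b, top $: go to q_0, push W$ → (q_0, bbbbbbb, W$)
  read b, top W: go to q_0, push ε → (q_0, bbbbbb, $)
  read b, top $: go to q_0, push W$ → (q_0, bbbbb, W$)
  read b, top W: go to q_0, push ε → (q_0, bbbb, $)
  read b, top $: go to q_0, push W$ → (q_0, bbb, W$)
  read b, top W: go to q_0, push ε → (q_0, bb, $)
  read b, top $: go to q_0, push W$ → (q_0, b, W$)
  read b, top W: go to q_0, push ε → (q_0, ε, $)
All input consumed in state q_0 with stack $.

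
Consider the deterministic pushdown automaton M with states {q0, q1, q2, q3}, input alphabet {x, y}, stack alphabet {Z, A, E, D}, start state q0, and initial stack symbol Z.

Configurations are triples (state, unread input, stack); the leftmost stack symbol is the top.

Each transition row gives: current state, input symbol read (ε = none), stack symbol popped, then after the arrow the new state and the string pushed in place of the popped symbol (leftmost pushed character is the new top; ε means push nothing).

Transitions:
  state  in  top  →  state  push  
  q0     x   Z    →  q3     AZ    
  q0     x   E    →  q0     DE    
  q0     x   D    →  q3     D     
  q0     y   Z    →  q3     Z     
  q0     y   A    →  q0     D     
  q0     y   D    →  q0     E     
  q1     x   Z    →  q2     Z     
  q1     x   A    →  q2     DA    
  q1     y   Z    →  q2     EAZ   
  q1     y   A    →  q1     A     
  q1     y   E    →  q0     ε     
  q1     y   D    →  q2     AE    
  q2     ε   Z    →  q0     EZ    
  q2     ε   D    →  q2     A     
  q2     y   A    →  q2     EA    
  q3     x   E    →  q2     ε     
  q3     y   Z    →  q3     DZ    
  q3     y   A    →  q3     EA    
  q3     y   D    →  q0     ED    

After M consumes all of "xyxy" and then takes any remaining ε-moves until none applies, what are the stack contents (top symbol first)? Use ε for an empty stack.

(q0, xyxy, Z)
  read x, top Z: go to q3, push AZ → (q3, yxy, AZ)
  read y, top A: go to q3, push EA → (q3, xy, EAZ)
  read x, top E: go to q2, push ε → (q2, y, AZ)
  read y, top A: go to q2, push EA → (q2, ε, EAZ)
All input consumed in state q2 with stack EAZ.

EAZ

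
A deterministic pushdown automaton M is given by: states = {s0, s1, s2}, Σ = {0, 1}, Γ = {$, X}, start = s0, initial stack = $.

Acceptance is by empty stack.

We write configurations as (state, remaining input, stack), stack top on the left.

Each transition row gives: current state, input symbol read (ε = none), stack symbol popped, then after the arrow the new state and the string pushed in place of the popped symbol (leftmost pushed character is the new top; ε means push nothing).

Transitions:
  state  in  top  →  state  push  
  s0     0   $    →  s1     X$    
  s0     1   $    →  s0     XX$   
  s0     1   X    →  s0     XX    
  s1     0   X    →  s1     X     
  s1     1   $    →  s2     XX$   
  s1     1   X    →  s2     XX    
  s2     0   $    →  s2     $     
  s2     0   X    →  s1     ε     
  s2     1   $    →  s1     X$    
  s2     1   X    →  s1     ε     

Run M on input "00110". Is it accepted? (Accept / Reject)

(s0, 00110, $)
  read 0, top $: go to s1, push X$ → (s1, 0110, X$)
  read 0, top X: go to s1, push X → (s1, 110, X$)
  read 1, top X: go to s2, push XX → (s2, 10, XX$)
  read 1, top X: go to s1, push ε → (s1, 0, X$)
  read 0, top X: go to s1, push X → (s1, ε, X$)
All input consumed; stack is X$, not empty, and no further ε-move applies.

Reject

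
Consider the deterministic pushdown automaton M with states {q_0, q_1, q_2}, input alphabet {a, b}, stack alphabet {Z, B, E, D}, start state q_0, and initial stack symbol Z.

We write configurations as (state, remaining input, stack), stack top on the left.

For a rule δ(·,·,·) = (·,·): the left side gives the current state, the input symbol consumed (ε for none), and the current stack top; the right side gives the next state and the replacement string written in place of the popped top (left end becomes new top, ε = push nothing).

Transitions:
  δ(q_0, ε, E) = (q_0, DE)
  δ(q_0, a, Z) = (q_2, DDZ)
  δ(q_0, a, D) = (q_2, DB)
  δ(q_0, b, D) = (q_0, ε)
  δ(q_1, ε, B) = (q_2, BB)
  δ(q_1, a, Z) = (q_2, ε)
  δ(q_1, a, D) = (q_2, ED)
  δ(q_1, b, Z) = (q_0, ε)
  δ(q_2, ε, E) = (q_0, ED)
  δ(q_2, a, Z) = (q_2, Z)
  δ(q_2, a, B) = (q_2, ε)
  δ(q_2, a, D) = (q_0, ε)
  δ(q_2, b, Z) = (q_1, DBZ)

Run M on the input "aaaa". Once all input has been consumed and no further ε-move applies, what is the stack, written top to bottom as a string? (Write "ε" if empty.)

BZ

(q_0, aaaa, Z) ⊢ (q_2, aaa, DDZ) ⊢ (q_0, aa, DZ) ⊢ (q_2, a, DBZ) ⊢ (q_0, ε, BZ)
All input consumed in state q_0 with stack BZ.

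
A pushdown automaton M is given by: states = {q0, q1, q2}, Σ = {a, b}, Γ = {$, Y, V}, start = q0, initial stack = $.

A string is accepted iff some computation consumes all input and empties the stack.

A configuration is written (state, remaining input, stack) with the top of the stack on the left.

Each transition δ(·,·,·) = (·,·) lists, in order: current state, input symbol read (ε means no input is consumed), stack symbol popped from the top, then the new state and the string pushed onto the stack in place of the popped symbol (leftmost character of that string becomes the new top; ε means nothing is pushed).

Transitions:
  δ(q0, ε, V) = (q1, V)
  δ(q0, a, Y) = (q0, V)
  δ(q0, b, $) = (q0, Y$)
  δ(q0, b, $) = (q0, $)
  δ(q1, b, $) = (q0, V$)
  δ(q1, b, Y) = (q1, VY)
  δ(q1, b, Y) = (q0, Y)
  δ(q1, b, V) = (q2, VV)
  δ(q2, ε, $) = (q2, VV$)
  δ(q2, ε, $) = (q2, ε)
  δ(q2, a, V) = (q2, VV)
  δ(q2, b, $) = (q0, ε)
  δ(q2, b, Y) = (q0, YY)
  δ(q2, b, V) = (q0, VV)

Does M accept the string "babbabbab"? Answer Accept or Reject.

Reject

No computation consumes all input and empties the stack.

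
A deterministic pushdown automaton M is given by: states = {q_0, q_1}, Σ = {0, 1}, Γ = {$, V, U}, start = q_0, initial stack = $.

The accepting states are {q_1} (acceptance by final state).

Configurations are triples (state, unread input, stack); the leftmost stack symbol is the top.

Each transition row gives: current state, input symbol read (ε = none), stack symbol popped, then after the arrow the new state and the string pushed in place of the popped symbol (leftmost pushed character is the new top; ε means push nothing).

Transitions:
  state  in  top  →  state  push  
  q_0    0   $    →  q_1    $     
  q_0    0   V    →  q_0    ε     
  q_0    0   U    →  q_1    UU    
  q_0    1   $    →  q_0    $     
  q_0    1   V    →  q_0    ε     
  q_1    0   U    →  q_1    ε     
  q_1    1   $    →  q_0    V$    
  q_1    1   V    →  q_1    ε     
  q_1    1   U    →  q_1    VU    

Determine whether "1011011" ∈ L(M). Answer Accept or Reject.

(q_0, 1011011, $) ⊢ (q_0, 011011, $) ⊢ (q_1, 11011, $) ⊢ (q_0, 1011, V$) ⊢ (q_0, 011, $) ⊢ (q_1, 11, $) ⊢ (q_0, 1, V$) ⊢ (q_0, ε, $)
All input consumed; state q_0 ∉ F and no further ε-move applies.

Reject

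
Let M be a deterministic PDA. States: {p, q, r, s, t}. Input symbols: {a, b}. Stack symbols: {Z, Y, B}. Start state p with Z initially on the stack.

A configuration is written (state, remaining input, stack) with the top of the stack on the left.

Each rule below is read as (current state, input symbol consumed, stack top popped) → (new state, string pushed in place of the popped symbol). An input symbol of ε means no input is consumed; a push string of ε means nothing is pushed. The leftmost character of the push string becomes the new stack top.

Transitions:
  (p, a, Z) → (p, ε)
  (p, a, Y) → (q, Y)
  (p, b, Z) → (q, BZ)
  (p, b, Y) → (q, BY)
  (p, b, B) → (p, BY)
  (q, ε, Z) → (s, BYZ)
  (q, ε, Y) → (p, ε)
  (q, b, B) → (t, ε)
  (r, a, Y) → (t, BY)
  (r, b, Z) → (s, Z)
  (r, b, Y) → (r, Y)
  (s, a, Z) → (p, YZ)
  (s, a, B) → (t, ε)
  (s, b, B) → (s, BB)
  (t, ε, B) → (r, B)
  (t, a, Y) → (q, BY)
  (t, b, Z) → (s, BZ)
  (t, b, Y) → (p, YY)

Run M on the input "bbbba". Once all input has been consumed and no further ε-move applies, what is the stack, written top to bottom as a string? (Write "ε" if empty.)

BZ

(p, bbbba, Z)
  read b, top Z: go to q, push BZ → (q, bbba, BZ)
  read b, top B: go to t, push ε → (t, bba, Z)
  read b, top Z: go to s, push BZ → (s, ba, BZ)
  read b, top B: go to s, push BB → (s, a, BBZ)
  read a, top B: go to t, push ε → (t, ε, BZ)
  ε-move, top B: go to r, push B → (r, ε, BZ)
All input consumed in state r with stack BZ.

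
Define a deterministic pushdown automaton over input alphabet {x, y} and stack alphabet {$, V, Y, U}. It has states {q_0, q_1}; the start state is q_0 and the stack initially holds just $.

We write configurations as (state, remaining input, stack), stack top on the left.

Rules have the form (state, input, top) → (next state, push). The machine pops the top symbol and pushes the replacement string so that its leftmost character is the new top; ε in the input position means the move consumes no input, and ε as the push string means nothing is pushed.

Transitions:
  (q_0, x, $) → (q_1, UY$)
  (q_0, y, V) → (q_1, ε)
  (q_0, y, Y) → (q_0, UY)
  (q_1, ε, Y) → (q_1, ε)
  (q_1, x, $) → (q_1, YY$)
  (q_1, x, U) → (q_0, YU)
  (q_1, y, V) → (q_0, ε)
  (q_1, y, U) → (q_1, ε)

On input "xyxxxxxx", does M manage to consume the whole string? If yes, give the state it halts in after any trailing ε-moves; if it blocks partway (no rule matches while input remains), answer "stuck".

(q_0, xyxxxxxx, $)
  read x, top $: go to q_1, push UY$ → (q_1, yxxxxxx, UY$)
  read y, top U: go to q_1, push ε → (q_1, xxxxxx, Y$)
  ε-move, top Y: go to q_1, push ε → (q_1, xxxxxx, $)
  read x, top $: go to q_1, push YY$ → (q_1, xxxxx, YY$)
  ε-move, top Y: go to q_1, push ε → (q_1, xxxxx, Y$)
  ε-move, top Y: go to q_1, push ε → (q_1, xxxxx, $)
  read x, top $: go to q_1, push YY$ → (q_1, xxxx, YY$)
  ε-move, top Y: go to q_1, push ε → (q_1, xxxx, Y$)
  ε-move, top Y: go to q_1, push ε → (q_1, xxxx, $)
  read x, top $: go to q_1, push YY$ → (q_1, xxx, YY$)
  ε-move, top Y: go to q_1, push ε → (q_1, xxx, Y$)
  ε-move, top Y: go to q_1, push ε → (q_1, xxx, $)
  read x, top $: go to q_1, push YY$ → (q_1, xx, YY$)
  ε-move, top Y: go to q_1, push ε → (q_1, xx, Y$)
  ε-move, top Y: go to q_1, push ε → (q_1, xx, $)
  read x, top $: go to q_1, push YY$ → (q_1, x, YY$)
  ε-move, top Y: go to q_1, push ε → (q_1, x, Y$)
  ε-move, top Y: go to q_1, push ε → (q_1, x, $)
  read x, top $: go to q_1, push YY$ → (q_1, ε, YY$)
  ε-move, top Y: go to q_1, push ε → (q_1, ε, Y$)
  ε-move, top Y: go to q_1, push ε → (q_1, ε, $)
All input consumed; M is in state q_1.

q_1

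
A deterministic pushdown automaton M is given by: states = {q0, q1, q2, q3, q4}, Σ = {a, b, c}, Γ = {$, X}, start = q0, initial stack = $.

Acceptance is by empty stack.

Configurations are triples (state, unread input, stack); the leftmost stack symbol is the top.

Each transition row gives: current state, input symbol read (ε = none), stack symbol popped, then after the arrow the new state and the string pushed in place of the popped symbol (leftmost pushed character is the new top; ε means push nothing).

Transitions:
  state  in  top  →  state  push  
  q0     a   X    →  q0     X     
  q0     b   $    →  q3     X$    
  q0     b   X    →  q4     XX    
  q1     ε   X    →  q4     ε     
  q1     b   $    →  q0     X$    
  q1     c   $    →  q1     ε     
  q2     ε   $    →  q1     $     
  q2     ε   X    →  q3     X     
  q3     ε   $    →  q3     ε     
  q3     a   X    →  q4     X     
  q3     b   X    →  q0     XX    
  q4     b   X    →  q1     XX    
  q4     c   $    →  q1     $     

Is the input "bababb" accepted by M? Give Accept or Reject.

(q0, bababb, $)
  read b, top $: go to q3, push X$ → (q3, ababb, X$)
  read a, top X: go to q4, push X → (q4, babb, X$)
  read b, top X: go to q1, push XX → (q1, abb, XX$)
  ε-move, top X: go to q4, push ε → (q4, abb, X$)
No transition applies at (q4, abb, X$); input not fully consumed.

Reject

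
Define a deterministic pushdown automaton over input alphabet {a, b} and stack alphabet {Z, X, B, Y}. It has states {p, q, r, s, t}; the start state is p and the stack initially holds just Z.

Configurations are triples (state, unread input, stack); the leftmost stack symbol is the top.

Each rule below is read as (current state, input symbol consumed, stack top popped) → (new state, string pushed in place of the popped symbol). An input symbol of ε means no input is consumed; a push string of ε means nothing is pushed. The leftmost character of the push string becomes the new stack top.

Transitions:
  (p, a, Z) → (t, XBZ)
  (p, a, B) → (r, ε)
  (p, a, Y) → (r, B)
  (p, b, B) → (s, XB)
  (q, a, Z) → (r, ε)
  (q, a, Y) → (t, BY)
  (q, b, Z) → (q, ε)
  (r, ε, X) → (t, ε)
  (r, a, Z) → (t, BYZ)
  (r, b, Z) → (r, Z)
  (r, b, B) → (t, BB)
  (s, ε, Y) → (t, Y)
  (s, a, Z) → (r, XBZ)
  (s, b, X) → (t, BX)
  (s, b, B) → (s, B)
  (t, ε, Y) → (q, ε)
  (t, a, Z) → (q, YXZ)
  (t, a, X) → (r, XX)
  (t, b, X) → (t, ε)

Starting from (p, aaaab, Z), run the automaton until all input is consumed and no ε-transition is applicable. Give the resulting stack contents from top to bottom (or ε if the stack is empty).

(p, aaaab, Z)
  read a, top Z: go to t, push XBZ → (t, aaab, XBZ)
  read a, top X: go to r, push XX → (r, aab, XXBZ)
  ε-move, top X: go to t, push ε → (t, aab, XBZ)
  read a, top X: go to r, push XX → (r, ab, XXBZ)
  ε-move, top X: go to t, push ε → (t, ab, XBZ)
  read a, top X: go to r, push XX → (r, b, XXBZ)
  ε-move, top X: go to t, push ε → (t, b, XBZ)
  read b, top X: go to t, push ε → (t, ε, BZ)
All input consumed in state t with stack BZ.

BZ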